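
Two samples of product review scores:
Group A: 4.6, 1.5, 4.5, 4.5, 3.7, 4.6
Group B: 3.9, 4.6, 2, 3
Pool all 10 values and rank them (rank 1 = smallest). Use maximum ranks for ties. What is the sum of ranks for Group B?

Sorted (ascending): 1.5, 2, 3, 3.7, 3.9, 4.5, 4.5, 4.6, 4.6, 4.6
The 2 values of 4.5 occupy positions 6–7 → each gets rank 7.
The 3 values of 4.6 occupy positions 8–10 → each gets rank 10.
Group B values → pooled ranks: 3.9→5, 4.6→10, 2→2, 3→3
Rank sum = 5 + 10 + 2 + 3 = 20

20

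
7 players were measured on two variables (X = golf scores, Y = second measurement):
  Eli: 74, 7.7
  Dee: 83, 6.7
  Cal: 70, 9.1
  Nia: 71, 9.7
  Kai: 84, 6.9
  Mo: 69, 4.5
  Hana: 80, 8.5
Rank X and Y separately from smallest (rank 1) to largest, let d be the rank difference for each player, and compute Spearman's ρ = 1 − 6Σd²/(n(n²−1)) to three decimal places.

Ranks of variable 1: 4, 6, 2, 3, 7, 1, 5
Ranks of variable 2: 4, 2, 6, 7, 3, 1, 5
d = r₁ − r₂: 0, 4, -4, -4, 4, 0, 0
d²: 0, 16, 16, 16, 16, 0, 0; Σd² = 64
ρ = 1 − 6·64/(7·48) = 1 − 384/336 = -0.143

-0.143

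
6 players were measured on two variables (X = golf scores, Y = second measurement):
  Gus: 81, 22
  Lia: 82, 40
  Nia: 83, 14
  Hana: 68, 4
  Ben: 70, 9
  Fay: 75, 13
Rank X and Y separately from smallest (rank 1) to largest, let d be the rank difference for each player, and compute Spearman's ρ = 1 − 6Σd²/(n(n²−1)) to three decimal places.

0.829

Ranks of variable 1: 4, 5, 6, 1, 2, 3
Ranks of variable 2: 5, 6, 4, 1, 2, 3
d = r₁ − r₂: -1, -1, 2, 0, 0, 0
d²: 1, 1, 4, 0, 0, 0; Σd² = 6
ρ = 1 − 6·6/(6·35) = 1 − 36/210 = 0.829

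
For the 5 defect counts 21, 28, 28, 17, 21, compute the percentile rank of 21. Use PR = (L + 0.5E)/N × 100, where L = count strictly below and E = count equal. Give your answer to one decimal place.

N = 5.
Strictly below 21: 1. Equal to 21: 2.
PR = (1 + 0.5·2)/5 × 100 = 40.0

40.0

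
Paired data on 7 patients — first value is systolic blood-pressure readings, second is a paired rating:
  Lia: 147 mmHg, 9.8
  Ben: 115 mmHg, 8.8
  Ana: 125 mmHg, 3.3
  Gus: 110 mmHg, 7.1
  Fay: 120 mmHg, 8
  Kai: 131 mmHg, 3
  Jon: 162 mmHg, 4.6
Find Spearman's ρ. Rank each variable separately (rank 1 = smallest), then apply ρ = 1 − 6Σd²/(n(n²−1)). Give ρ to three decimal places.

-0.179

Ranks of variable 1: 6, 2, 4, 1, 3, 5, 7
Ranks of variable 2: 7, 6, 2, 4, 5, 1, 3
d = r₁ − r₂: -1, -4, 2, -3, -2, 4, 4
d²: 1, 16, 4, 9, 4, 16, 16; Σd² = 66
ρ = 1 − 6·66/(7·48) = 1 − 396/336 = -0.179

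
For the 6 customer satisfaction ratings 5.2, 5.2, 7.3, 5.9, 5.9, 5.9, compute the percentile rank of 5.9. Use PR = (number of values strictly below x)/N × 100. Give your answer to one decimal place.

33.3

N = 6.
Strictly below 5.9: 2. Equal to 5.9: 3.
PR = 2/6 × 100 = 33.3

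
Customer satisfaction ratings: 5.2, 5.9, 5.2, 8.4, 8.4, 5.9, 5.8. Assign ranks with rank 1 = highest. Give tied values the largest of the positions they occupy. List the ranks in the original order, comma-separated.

7, 4, 7, 2, 2, 4, 5

Sorted (descending): 8.4, 8.4, 5.9, 5.9, 5.8, 5.2, 5.2
The 2 values of 8.4 occupy positions 1–2 → each gets rank 2.
The 2 values of 5.9 occupy positions 3–4 → each gets rank 4.
The 2 values of 5.2 occupy positions 6–7 → each gets rank 7.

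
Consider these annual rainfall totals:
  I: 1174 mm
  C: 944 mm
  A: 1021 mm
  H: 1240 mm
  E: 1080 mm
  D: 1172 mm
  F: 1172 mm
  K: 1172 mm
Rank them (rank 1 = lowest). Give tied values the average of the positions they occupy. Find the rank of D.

Sorted (ascending): 944, 1021, 1080, 1172, 1172, 1172, 1174, 1240
The 3 values of 1172 occupy positions 4–6 → average rank 5.
D has value 1172 mm → rank 5.

5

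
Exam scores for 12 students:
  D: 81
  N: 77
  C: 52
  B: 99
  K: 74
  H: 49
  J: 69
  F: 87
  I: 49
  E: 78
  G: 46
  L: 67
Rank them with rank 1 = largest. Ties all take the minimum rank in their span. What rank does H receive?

Sorted (descending): 99, 87, 81, 78, 77, 74, 69, 67, 52, 49, 49, 46
The 2 values of 49 occupy positions 10–11 → each gets rank 10.
H has value 49 → rank 10.

10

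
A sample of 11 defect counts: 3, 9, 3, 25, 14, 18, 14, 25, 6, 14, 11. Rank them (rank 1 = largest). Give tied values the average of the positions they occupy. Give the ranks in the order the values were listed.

Sorted (descending): 25, 25, 18, 14, 14, 14, 11, 9, 6, 3, 3
The 2 values of 25 occupy positions 1–2 → average rank (1+2)/2 = 1.5.
The 3 values of 14 occupy positions 4–6 → average rank 5.
The 2 values of 3 occupy positions 10–11 → average rank (10+11)/2 = 10.5.

10.5, 8, 10.5, 1.5, 5, 3, 5, 1.5, 9, 5, 7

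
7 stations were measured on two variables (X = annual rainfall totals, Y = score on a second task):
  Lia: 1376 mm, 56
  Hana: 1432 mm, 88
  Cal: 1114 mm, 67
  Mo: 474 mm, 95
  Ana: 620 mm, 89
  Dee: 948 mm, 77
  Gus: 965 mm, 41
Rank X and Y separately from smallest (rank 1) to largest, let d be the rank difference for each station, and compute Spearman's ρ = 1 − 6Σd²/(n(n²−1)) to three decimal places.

-0.536

Ranks of variable 1: 6, 7, 5, 1, 2, 3, 4
Ranks of variable 2: 2, 5, 3, 7, 6, 4, 1
d = r₁ − r₂: 4, 2, 2, -6, -4, -1, 3
d²: 16, 4, 4, 36, 16, 1, 9; Σd² = 86
ρ = 1 − 6·86/(7·48) = 1 − 516/336 = -0.536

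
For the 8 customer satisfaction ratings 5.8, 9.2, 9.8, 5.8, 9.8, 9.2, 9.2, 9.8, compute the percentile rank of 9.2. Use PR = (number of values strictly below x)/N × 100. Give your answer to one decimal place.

N = 8.
Strictly below 9.2: 2. Equal to 9.2: 3.
PR = 2/8 × 100 = 25.0

25.0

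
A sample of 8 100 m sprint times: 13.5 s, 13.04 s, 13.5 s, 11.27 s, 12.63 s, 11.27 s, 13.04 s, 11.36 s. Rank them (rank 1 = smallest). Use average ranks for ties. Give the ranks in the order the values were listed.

7.5, 5.5, 7.5, 1.5, 4, 1.5, 5.5, 3

Sorted (ascending): 11.27, 11.27, 11.36, 12.63, 13.04, 13.04, 13.5, 13.5
The 2 values of 11.27 occupy positions 1–2 → average rank (1+2)/2 = 1.5.
The 2 values of 13.04 occupy positions 5–6 → average rank (5+6)/2 = 5.5.
The 2 values of 13.5 occupy positions 7–8 → average rank (7+8)/2 = 7.5.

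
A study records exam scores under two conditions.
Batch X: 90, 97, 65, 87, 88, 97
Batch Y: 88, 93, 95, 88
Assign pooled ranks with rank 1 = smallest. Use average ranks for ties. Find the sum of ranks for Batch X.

32

Sorted (ascending): 65, 87, 88, 88, 88, 90, 93, 95, 97, 97
The 3 values of 88 occupy positions 3–5 → average rank 4.
The 2 values of 97 occupy positions 9–10 → average rank (9+10)/2 = 9.5.
Batch X values → pooled ranks: 90→6, 97→9.5, 65→1, 87→2, 88→4, 97→9.5
Rank sum = 6 + 9.5 + 1 + 2 + 4 + 9.5 = 32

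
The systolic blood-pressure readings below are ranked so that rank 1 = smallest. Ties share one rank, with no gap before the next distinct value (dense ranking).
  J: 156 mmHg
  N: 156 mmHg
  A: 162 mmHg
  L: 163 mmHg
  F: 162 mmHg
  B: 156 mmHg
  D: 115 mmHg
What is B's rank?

2

Sorted (ascending): 115, 156, 156, 156, 162, 162, 163
The 3 values of 156 share dense rank 2.
The 2 values of 162 share dense rank 3.
Remaining distinct values take the next consecutive integers.
B has value 156 mmHg → rank 2.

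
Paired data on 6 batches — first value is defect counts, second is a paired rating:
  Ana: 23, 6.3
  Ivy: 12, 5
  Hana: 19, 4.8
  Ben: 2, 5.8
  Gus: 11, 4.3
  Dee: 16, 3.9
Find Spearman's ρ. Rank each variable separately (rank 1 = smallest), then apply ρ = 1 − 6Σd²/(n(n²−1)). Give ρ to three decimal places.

Ranks of variable 1: 6, 3, 5, 1, 2, 4
Ranks of variable 2: 6, 4, 3, 5, 2, 1
d = r₁ − r₂: 0, -1, 2, -4, 0, 3
d²: 0, 1, 4, 16, 0, 9; Σd² = 30
ρ = 1 − 6·30/(6·35) = 1 − 180/210 = 0.143

0.143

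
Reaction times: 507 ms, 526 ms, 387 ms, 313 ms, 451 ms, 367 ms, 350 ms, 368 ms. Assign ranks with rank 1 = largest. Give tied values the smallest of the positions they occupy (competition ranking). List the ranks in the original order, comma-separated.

Sorted (descending): 526, 507, 451, 387, 368, 367, 350, 313
No ties — each value takes its position as its rank.

2, 1, 4, 8, 3, 6, 7, 5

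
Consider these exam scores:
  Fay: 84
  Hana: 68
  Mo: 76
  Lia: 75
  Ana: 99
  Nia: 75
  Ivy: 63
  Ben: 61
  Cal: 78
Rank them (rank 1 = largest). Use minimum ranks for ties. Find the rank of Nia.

Sorted (descending): 99, 84, 78, 76, 75, 75, 68, 63, 61
The 2 values of 75 occupy positions 5–6 → each gets rank 5.
Nia has value 75 → rank 5.

5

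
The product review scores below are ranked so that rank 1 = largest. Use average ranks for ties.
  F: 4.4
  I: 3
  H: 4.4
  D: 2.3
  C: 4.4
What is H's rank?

Sorted (descending): 4.4, 4.4, 4.4, 3, 2.3
The 3 values of 4.4 occupy positions 1–3 → average rank 2.
H has value 4.4 → rank 2.

2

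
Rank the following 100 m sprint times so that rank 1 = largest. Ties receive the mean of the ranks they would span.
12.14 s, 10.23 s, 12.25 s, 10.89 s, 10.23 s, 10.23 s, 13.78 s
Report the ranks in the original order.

3, 6, 2, 4, 6, 6, 1

Sorted (descending): 13.78, 12.25, 12.14, 10.89, 10.23, 10.23, 10.23
The 3 values of 10.23 occupy positions 5–7 → average rank 6.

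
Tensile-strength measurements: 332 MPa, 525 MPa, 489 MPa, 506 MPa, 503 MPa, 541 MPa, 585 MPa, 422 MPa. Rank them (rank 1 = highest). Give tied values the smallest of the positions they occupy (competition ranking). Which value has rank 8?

Sorted (descending): 585, 541, 525, 506, 503, 489, 422, 332
No ties — each value takes its position as its rank.
Rank 8 → value 332.

332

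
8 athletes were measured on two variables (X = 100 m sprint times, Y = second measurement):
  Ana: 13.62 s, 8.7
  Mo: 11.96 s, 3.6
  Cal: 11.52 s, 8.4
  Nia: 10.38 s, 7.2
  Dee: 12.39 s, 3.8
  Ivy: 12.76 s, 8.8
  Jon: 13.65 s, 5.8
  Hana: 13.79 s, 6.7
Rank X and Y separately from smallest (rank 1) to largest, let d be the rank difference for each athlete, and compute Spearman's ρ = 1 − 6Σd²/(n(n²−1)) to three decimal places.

Ranks of variable 1: 6, 3, 2, 1, 4, 5, 7, 8
Ranks of variable 2: 7, 1, 6, 5, 2, 8, 3, 4
d = r₁ − r₂: -1, 2, -4, -4, 2, -3, 4, 4
d²: 1, 4, 16, 16, 4, 9, 16, 16; Σd² = 82
ρ = 1 − 6·82/(8·63) = 1 − 492/504 = 0.024

0.024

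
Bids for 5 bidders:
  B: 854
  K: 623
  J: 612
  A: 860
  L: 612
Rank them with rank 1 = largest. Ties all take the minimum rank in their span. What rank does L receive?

4

Sorted (descending): 860, 854, 623, 612, 612
The 2 values of 612 occupy positions 4–5 → each gets rank 4.
L has value 612 → rank 4.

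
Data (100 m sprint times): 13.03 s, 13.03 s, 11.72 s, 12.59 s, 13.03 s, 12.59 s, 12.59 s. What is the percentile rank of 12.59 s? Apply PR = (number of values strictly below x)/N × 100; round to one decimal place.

14.3

N = 7.
Strictly below 12.59: 1. Equal to 12.59: 3.
PR = 1/7 × 100 = 14.3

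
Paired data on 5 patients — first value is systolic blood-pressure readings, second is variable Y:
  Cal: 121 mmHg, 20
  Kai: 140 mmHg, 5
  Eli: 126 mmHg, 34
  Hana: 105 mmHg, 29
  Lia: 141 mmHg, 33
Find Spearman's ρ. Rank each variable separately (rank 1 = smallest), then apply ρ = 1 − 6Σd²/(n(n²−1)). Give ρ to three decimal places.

0.100

Ranks of variable 1: 2, 4, 3, 1, 5
Ranks of variable 2: 2, 1, 5, 3, 4
d = r₁ − r₂: 0, 3, -2, -2, 1
d²: 0, 9, 4, 4, 1; Σd² = 18
ρ = 1 − 6·18/(5·24) = 1 − 108/120 = 0.100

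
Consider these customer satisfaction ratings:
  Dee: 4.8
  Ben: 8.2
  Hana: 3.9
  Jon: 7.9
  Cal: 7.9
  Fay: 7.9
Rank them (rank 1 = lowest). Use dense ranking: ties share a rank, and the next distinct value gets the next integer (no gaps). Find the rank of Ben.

Sorted (ascending): 3.9, 4.8, 7.9, 7.9, 7.9, 8.2
The 3 values of 7.9 share dense rank 3.
Remaining distinct values take the next consecutive integers.
Ben has value 8.2 → rank 4.

4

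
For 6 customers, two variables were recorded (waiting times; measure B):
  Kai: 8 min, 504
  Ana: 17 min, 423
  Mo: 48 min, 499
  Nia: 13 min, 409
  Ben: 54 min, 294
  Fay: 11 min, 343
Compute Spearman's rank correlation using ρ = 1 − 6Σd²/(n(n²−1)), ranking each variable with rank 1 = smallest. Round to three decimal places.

-0.429

Ranks of variable 1: 1, 4, 5, 3, 6, 2
Ranks of variable 2: 6, 4, 5, 3, 1, 2
d = r₁ − r₂: -5, 0, 0, 0, 5, 0
d²: 25, 0, 0, 0, 25, 0; Σd² = 50
ρ = 1 − 6·50/(6·35) = 1 − 300/210 = -0.429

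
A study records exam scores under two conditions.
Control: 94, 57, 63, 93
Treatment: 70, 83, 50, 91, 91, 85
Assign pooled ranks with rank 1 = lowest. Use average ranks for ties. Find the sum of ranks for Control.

Sorted (ascending): 50, 57, 63, 70, 83, 85, 91, 91, 93, 94
The 2 values of 91 occupy positions 7–8 → average rank (7+8)/2 = 7.5.
Control values → pooled ranks: 94→10, 57→2, 63→3, 93→9
Rank sum = 10 + 2 + 3 + 9 = 24

24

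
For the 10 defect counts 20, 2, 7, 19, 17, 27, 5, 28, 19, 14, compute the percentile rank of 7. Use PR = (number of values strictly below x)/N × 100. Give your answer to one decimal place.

N = 10.
Strictly below 7: 2. Equal to 7: 1.
PR = 2/10 × 100 = 20.0

20.0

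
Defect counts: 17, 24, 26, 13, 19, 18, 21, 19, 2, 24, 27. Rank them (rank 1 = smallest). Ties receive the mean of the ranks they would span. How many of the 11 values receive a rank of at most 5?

4

Sorted (ascending): 2, 13, 17, 18, 19, 19, 21, 24, 24, 26, 27
The 2 values of 19 occupy positions 5–6 → average rank (5+6)/2 = 5.5.
The 2 values of 24 occupy positions 8–9 → average rank (8+9)/2 = 8.5.
Ranks ≤ 5: {1, 2, 3, 4} → 4 values.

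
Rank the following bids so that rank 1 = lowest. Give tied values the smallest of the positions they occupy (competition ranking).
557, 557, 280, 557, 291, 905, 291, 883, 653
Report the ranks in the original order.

4, 4, 1, 4, 2, 9, 2, 8, 7

Sorted (ascending): 280, 291, 291, 557, 557, 557, 653, 883, 905
The 2 values of 291 occupy positions 2–3 → each gets rank 2.
The 3 values of 557 occupy positions 4–6 → each gets rank 4.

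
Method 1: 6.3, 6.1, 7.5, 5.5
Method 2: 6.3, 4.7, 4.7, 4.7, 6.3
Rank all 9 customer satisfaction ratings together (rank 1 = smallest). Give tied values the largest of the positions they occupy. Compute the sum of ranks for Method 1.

26

Sorted (ascending): 4.7, 4.7, 4.7, 5.5, 6.1, 6.3, 6.3, 6.3, 7.5
The 3 values of 4.7 occupy positions 1–3 → each gets rank 3.
The 3 values of 6.3 occupy positions 6–8 → each gets rank 8.
Method 1 values → pooled ranks: 6.3→8, 6.1→5, 7.5→9, 5.5→4
Rank sum = 8 + 5 + 9 + 4 = 26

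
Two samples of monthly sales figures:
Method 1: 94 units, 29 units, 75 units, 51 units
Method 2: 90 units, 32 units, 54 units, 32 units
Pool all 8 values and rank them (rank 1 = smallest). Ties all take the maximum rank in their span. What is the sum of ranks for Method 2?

18

Sorted (ascending): 29, 32, 32, 51, 54, 75, 90, 94
The 2 values of 32 occupy positions 2–3 → each gets rank 3.
Method 2 values → pooled ranks: 90→7, 32→3, 54→5, 32→3
Rank sum = 7 + 3 + 5 + 3 = 18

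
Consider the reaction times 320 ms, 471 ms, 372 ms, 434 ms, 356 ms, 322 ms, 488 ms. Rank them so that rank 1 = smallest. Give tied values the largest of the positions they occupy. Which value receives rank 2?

322

Sorted (ascending): 320, 322, 356, 372, 434, 471, 488
No ties — each value takes its position as its rank.
Rank 2 → value 322.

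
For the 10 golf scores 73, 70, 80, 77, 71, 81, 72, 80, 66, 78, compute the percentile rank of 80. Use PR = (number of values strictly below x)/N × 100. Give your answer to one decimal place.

70.0

N = 10.
Strictly below 80: 7. Equal to 80: 2.
PR = 7/10 × 100 = 70.0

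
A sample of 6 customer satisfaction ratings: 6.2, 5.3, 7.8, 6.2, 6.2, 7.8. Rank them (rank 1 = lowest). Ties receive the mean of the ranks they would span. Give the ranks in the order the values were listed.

Sorted (ascending): 5.3, 6.2, 6.2, 6.2, 7.8, 7.8
The 3 values of 6.2 occupy positions 2–4 → average rank 3.
The 2 values of 7.8 occupy positions 5–6 → average rank (5+6)/2 = 5.5.

3, 1, 5.5, 3, 3, 5.5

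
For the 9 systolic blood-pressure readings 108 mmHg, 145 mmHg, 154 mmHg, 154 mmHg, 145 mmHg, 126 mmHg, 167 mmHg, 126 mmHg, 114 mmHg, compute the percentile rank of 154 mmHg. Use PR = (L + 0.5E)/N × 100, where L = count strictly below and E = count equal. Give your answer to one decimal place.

N = 9.
Strictly below 154: 6. Equal to 154: 2.
PR = (6 + 0.5·2)/9 × 100 = 77.8

77.8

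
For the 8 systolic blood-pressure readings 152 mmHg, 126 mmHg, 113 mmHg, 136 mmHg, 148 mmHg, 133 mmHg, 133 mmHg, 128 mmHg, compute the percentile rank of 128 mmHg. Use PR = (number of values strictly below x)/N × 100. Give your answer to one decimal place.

25.0

N = 8.
Strictly below 128: 2. Equal to 128: 1.
PR = 2/8 × 100 = 25.0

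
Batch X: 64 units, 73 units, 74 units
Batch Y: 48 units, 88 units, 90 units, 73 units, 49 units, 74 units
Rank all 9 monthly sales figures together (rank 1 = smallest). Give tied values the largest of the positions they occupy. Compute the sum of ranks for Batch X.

Sorted (ascending): 48, 49, 64, 73, 73, 74, 74, 88, 90
The 2 values of 73 occupy positions 4–5 → each gets rank 5.
The 2 values of 74 occupy positions 6–7 → each gets rank 7.
Batch X values → pooled ranks: 64→3, 73→5, 74→7
Rank sum = 3 + 5 + 7 = 15

15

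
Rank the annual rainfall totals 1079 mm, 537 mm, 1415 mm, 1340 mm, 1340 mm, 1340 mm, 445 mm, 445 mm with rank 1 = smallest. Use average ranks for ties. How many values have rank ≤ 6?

7

Sorted (ascending): 445, 445, 537, 1079, 1340, 1340, 1340, 1415
The 2 values of 445 occupy positions 1–2 → average rank (1+2)/2 = 1.5.
The 3 values of 1340 occupy positions 5–7 → average rank 6.
Ranks ≤ 6: {1.5, 1.5, 3, 4, 6, 6, 6} → 7 values.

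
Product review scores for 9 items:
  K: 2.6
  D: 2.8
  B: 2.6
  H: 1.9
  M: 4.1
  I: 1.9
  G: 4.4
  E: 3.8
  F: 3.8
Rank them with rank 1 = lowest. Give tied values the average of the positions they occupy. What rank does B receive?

Sorted (ascending): 1.9, 1.9, 2.6, 2.6, 2.8, 3.8, 3.8, 4.1, 4.4
The 2 values of 1.9 occupy positions 1–2 → average rank (1+2)/2 = 1.5.
The 2 values of 2.6 occupy positions 3–4 → average rank (3+4)/2 = 3.5.
The 2 values of 3.8 occupy positions 6–7 → average rank (6+7)/2 = 6.5.
B has value 2.6 → rank 3.5.

3.5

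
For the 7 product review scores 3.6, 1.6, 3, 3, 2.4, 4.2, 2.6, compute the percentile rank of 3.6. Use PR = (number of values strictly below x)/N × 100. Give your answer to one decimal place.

N = 7.
Strictly below 3.6: 5. Equal to 3.6: 1.
PR = 5/7 × 100 = 71.4

71.4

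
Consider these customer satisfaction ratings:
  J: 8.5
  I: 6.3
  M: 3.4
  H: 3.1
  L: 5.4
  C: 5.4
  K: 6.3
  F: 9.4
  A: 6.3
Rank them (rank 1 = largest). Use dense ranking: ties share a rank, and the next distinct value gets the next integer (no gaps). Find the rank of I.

Sorted (descending): 9.4, 8.5, 6.3, 6.3, 6.3, 5.4, 5.4, 3.4, 3.1
The 3 values of 6.3 share dense rank 3.
The 2 values of 5.4 share dense rank 4.
Remaining distinct values take the next consecutive integers.
I has value 6.3 → rank 3.

3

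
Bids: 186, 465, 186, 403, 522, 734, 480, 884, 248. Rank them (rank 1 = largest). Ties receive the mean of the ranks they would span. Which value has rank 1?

Sorted (descending): 884, 734, 522, 480, 465, 403, 248, 186, 186
The 2 values of 186 occupy positions 8–9 → average rank (8+9)/2 = 8.5.
Rank 1 → value 884.

884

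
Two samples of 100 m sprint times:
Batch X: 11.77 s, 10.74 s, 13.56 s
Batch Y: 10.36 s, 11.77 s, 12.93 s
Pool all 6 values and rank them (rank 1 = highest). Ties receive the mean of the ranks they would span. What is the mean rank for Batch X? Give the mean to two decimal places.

Sorted (descending): 13.56, 12.93, 11.77, 11.77, 10.74, 10.36
The 2 values of 11.77 occupy positions 3–4 → average rank (3+4)/2 = 3.5.
Batch X values → pooled ranks: 11.77→3.5, 10.74→5, 13.56→1
Mean rank = (3.5 + 5 + 1) / 3 = 3.17

3.17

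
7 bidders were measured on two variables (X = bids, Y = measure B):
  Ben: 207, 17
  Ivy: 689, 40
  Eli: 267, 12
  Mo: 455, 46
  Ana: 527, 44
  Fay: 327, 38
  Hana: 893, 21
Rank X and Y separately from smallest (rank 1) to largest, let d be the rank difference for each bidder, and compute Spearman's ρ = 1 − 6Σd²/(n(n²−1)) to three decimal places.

0.464

Ranks of variable 1: 1, 6, 2, 4, 5, 3, 7
Ranks of variable 2: 2, 5, 1, 7, 6, 4, 3
d = r₁ − r₂: -1, 1, 1, -3, -1, -1, 4
d²: 1, 1, 1, 9, 1, 1, 16; Σd² = 30
ρ = 1 − 6·30/(7·48) = 1 − 180/336 = 0.464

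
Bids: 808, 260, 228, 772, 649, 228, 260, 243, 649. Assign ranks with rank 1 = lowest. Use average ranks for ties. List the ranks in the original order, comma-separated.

Sorted (ascending): 228, 228, 243, 260, 260, 649, 649, 772, 808
The 2 values of 228 occupy positions 1–2 → average rank (1+2)/2 = 1.5.
The 2 values of 260 occupy positions 4–5 → average rank (4+5)/2 = 4.5.
The 2 values of 649 occupy positions 6–7 → average rank (6+7)/2 = 6.5.

9, 4.5, 1.5, 8, 6.5, 1.5, 4.5, 3, 6.5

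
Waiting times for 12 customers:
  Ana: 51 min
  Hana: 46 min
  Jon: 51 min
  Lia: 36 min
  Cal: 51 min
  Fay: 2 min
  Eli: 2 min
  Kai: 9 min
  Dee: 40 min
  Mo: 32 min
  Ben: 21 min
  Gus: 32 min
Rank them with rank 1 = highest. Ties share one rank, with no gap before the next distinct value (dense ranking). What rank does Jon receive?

Sorted (descending): 51, 51, 51, 46, 40, 36, 32, 32, 21, 9, 2, 2
The 3 values of 51 share dense rank 1.
The 2 values of 32 share dense rank 5.
The 2 values of 2 share dense rank 8.
Remaining distinct values take the next consecutive integers.
Jon has value 51 min → rank 1.

1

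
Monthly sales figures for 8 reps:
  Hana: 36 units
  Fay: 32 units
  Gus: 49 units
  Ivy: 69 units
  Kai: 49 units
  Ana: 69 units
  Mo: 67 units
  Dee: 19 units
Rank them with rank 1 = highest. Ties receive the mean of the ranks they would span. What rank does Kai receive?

4.5

Sorted (descending): 69, 69, 67, 49, 49, 36, 32, 19
The 2 values of 69 occupy positions 1–2 → average rank (1+2)/2 = 1.5.
The 2 values of 49 occupy positions 4–5 → average rank (4+5)/2 = 4.5.
Kai has value 49 units → rank 4.5.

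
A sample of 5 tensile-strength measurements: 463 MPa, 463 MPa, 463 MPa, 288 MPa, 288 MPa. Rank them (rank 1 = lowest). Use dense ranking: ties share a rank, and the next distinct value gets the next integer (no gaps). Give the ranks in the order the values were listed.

2, 2, 2, 1, 1

Sorted (ascending): 288, 288, 463, 463, 463
The 2 values of 288 share dense rank 1.
The 3 values of 463 share dense rank 2.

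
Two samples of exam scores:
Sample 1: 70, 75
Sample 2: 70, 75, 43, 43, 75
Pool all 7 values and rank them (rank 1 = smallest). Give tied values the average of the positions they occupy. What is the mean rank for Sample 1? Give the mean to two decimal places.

Sorted (ascending): 43, 43, 70, 70, 75, 75, 75
The 2 values of 43 occupy positions 1–2 → average rank (1+2)/2 = 1.5.
The 2 values of 70 occupy positions 3–4 → average rank (3+4)/2 = 3.5.
The 3 values of 75 occupy positions 5–7 → average rank 6.
Sample 1 values → pooled ranks: 70→3.5, 75→6
Mean rank = (3.5 + 6) / 2 = 4.75

4.75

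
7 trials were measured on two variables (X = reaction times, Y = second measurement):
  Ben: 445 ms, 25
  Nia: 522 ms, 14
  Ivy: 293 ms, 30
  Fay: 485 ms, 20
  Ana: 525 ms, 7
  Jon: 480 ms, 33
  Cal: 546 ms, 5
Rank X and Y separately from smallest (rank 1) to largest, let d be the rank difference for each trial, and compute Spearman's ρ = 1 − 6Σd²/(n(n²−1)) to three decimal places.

-0.893

Ranks of variable 1: 2, 5, 1, 4, 6, 3, 7
Ranks of variable 2: 5, 3, 6, 4, 2, 7, 1
d = r₁ − r₂: -3, 2, -5, 0, 4, -4, 6
d²: 9, 4, 25, 0, 16, 16, 36; Σd² = 106
ρ = 1 − 6·106/(7·48) = 1 − 636/336 = -0.893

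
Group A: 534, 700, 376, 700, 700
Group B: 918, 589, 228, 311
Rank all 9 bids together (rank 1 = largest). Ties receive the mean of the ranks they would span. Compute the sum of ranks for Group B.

23

Sorted (descending): 918, 700, 700, 700, 589, 534, 376, 311, 228
The 3 values of 700 occupy positions 2–4 → average rank 3.
Group B values → pooled ranks: 918→1, 589→5, 228→9, 311→8
Rank sum = 1 + 5 + 9 + 8 = 23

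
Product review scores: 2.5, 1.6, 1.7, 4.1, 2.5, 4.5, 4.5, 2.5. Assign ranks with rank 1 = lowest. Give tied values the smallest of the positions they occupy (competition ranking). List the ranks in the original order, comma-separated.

Sorted (ascending): 1.6, 1.7, 2.5, 2.5, 2.5, 4.1, 4.5, 4.5
The 3 values of 2.5 occupy positions 3–5 → each gets rank 3.
The 2 values of 4.5 occupy positions 7–8 → each gets rank 7.

3, 1, 2, 6, 3, 7, 7, 3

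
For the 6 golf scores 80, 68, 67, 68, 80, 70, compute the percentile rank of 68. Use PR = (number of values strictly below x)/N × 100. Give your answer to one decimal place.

N = 6.
Strictly below 68: 1. Equal to 68: 2.
PR = 1/6 × 100 = 16.7

16.7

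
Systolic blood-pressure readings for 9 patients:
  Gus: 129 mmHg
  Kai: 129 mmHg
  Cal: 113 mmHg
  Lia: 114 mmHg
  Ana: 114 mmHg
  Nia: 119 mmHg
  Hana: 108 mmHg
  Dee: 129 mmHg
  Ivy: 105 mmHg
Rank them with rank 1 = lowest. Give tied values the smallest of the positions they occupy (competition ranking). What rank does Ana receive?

4

Sorted (ascending): 105, 108, 113, 114, 114, 119, 129, 129, 129
The 2 values of 114 occupy positions 4–5 → each gets rank 4.
The 3 values of 129 occupy positions 7–9 → each gets rank 7.
Ana has value 114 mmHg → rank 4.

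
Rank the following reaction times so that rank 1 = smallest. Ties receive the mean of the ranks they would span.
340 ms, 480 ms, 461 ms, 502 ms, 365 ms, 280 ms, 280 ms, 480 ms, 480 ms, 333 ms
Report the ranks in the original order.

Sorted (ascending): 280, 280, 333, 340, 365, 461, 480, 480, 480, 502
The 2 values of 280 occupy positions 1–2 → average rank (1+2)/2 = 1.5.
The 3 values of 480 occupy positions 7–9 → average rank 8.

4, 8, 6, 10, 5, 1.5, 1.5, 8, 8, 3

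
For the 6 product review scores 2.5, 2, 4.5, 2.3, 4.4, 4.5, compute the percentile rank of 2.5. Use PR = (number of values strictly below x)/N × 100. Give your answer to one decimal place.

33.3

N = 6.
Strictly below 2.5: 2. Equal to 2.5: 1.
PR = 2/6 × 100 = 33.3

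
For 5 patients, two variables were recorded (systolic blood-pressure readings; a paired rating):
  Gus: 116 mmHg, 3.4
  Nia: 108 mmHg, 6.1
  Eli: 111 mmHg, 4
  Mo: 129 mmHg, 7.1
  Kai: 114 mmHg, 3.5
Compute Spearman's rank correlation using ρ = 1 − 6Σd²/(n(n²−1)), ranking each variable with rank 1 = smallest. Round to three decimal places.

0.000

Ranks of variable 1: 4, 1, 2, 5, 3
Ranks of variable 2: 1, 4, 3, 5, 2
d = r₁ − r₂: 3, -3, -1, 0, 1
d²: 9, 9, 1, 0, 1; Σd² = 20
ρ = 1 − 6·20/(5·24) = 1 − 120/120 = 0.000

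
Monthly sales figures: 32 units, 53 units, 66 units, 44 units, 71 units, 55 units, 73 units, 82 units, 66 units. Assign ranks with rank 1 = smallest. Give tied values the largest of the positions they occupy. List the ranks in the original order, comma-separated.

1, 3, 6, 2, 7, 4, 8, 9, 6

Sorted (ascending): 32, 44, 53, 55, 66, 66, 71, 73, 82
The 2 values of 66 occupy positions 5–6 → each gets rank 6.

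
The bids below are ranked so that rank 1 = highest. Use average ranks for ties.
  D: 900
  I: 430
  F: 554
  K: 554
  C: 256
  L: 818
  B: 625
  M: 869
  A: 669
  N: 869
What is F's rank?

7.5

Sorted (descending): 900, 869, 869, 818, 669, 625, 554, 554, 430, 256
The 2 values of 869 occupy positions 2–3 → average rank (2+3)/2 = 2.5.
The 2 values of 554 occupy positions 7–8 → average rank (7+8)/2 = 7.5.
F has value 554 → rank 7.5.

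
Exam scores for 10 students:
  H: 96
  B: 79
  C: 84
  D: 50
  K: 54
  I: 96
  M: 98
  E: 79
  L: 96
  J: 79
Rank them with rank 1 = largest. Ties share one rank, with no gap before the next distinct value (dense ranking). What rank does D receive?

6

Sorted (descending): 98, 96, 96, 96, 84, 79, 79, 79, 54, 50
The 3 values of 96 share dense rank 2.
The 3 values of 79 share dense rank 4.
Remaining distinct values take the next consecutive integers.
D has value 50 → rank 6.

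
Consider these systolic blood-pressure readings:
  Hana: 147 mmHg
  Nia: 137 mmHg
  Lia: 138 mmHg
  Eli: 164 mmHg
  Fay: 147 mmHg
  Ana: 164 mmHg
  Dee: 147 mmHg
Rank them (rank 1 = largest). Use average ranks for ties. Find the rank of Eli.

Sorted (descending): 164, 164, 147, 147, 147, 138, 137
The 2 values of 164 occupy positions 1–2 → average rank (1+2)/2 = 1.5.
The 3 values of 147 occupy positions 3–5 → average rank 4.
Eli has value 164 mmHg → rank 1.5.

1.5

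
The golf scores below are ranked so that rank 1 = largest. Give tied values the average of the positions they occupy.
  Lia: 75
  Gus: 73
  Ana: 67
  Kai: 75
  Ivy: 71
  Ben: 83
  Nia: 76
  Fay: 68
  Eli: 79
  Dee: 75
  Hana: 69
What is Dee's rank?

5

Sorted (descending): 83, 79, 76, 75, 75, 75, 73, 71, 69, 68, 67
The 3 values of 75 occupy positions 4–6 → average rank 5.
Dee has value 75 → rank 5.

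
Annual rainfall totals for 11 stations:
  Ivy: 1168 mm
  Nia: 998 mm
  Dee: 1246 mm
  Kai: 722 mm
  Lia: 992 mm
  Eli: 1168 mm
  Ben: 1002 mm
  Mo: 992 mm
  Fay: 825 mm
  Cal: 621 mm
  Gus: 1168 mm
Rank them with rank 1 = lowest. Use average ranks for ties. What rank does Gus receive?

9

Sorted (ascending): 621, 722, 825, 992, 992, 998, 1002, 1168, 1168, 1168, 1246
The 2 values of 992 occupy positions 4–5 → average rank (4+5)/2 = 4.5.
The 3 values of 1168 occupy positions 8–10 → average rank 9.
Gus has value 1168 mm → rank 9.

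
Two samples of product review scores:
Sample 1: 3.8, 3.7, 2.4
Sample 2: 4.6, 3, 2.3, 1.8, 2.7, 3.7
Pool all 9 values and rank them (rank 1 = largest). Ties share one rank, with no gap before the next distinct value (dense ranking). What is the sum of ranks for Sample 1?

Sorted (descending): 4.6, 3.8, 3.7, 3.7, 3, 2.7, 2.4, 2.3, 1.8
The 2 values of 3.7 share dense rank 3.
Remaining distinct values take the next consecutive integers.
Sample 1 values → pooled ranks: 3.8→2, 3.7→3, 2.4→6
Rank sum = 2 + 3 + 6 = 11

11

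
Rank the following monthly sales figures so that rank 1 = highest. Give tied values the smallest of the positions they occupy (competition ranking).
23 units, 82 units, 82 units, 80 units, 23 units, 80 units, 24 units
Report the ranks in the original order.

6, 1, 1, 3, 6, 3, 5

Sorted (descending): 82, 82, 80, 80, 24, 23, 23
The 2 values of 82 occupy positions 1–2 → each gets rank 1.
The 2 values of 80 occupy positions 3–4 → each gets rank 3.
The 2 values of 23 occupy positions 6–7 → each gets rank 6.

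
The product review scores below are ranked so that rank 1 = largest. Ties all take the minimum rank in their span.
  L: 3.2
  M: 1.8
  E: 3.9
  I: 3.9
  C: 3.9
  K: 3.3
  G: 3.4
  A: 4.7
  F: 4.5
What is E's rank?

Sorted (descending): 4.7, 4.5, 3.9, 3.9, 3.9, 3.4, 3.3, 3.2, 1.8
The 3 values of 3.9 occupy positions 3–5 → each gets rank 3.
E has value 3.9 → rank 3.

3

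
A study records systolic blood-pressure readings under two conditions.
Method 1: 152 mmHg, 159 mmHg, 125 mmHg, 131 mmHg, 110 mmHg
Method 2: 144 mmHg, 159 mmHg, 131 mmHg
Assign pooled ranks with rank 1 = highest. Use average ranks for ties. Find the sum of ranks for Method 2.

Sorted (descending): 159, 159, 152, 144, 131, 131, 125, 110
The 2 values of 159 occupy positions 1–2 → average rank (1+2)/2 = 1.5.
The 2 values of 131 occupy positions 5–6 → average rank (5+6)/2 = 5.5.
Method 2 values → pooled ranks: 144→4, 159→1.5, 131→5.5
Rank sum = 4 + 1.5 + 5.5 = 11

11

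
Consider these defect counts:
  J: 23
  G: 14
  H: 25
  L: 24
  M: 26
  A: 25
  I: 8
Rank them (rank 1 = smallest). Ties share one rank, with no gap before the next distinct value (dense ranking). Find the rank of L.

4

Sorted (ascending): 8, 14, 23, 24, 25, 25, 26
The 2 values of 25 share dense rank 5.
Remaining distinct values take the next consecutive integers.
L has value 24 → rank 4.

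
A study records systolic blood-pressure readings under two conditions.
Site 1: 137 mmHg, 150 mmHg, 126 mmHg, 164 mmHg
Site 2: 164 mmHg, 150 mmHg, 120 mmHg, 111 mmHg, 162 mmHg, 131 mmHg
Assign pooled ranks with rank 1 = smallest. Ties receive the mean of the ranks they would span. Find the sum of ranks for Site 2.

31

Sorted (ascending): 111, 120, 126, 131, 137, 150, 150, 162, 164, 164
The 2 values of 150 occupy positions 6–7 → average rank (6+7)/2 = 6.5.
The 2 values of 164 occupy positions 9–10 → average rank (9+10)/2 = 9.5.
Site 2 values → pooled ranks: 164→9.5, 150→6.5, 120→2, 111→1, 162→8, 131→4
Rank sum = 9.5 + 6.5 + 2 + 1 + 8 + 4 = 31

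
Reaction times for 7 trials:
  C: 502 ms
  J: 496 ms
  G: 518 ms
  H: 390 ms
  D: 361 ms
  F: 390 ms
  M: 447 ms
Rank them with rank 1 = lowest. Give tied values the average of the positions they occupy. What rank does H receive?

2.5

Sorted (ascending): 361, 390, 390, 447, 496, 502, 518
The 2 values of 390 occupy positions 2–3 → average rank (2+3)/2 = 2.5.
H has value 390 ms → rank 2.5.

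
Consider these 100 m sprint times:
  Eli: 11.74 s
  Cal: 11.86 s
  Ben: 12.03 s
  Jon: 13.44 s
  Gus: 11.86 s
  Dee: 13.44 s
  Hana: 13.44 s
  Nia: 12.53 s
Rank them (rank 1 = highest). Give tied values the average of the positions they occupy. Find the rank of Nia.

4

Sorted (descending): 13.44, 13.44, 13.44, 12.53, 12.03, 11.86, 11.86, 11.74
The 3 values of 13.44 occupy positions 1–3 → average rank 2.
The 2 values of 11.86 occupy positions 6–7 → average rank (6+7)/2 = 6.5.
Nia has value 12.53 s → rank 4.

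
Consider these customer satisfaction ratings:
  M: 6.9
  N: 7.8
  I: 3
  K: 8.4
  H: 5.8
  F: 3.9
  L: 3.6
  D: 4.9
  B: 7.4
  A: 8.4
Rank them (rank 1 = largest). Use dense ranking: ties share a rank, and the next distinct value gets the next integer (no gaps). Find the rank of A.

1

Sorted (descending): 8.4, 8.4, 7.8, 7.4, 6.9, 5.8, 4.9, 3.9, 3.6, 3
The 2 values of 8.4 share dense rank 1.
Remaining distinct values take the next consecutive integers.
A has value 8.4 → rank 1.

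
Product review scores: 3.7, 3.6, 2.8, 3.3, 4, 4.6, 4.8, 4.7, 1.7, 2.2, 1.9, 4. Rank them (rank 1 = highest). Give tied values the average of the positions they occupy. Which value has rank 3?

4.6

Sorted (descending): 4.8, 4.7, 4.6, 4, 4, 3.7, 3.6, 3.3, 2.8, 2.2, 1.9, 1.7
The 2 values of 4 occupy positions 4–5 → average rank (4+5)/2 = 4.5.
Rank 3 → value 4.6.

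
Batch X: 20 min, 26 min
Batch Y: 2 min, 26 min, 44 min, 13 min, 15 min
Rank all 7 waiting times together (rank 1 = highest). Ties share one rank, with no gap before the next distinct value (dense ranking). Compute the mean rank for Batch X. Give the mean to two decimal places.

2.50

Sorted (descending): 44, 26, 26, 20, 15, 13, 2
The 2 values of 26 share dense rank 2.
Remaining distinct values take the next consecutive integers.
Batch X values → pooled ranks: 20→3, 26→2
Mean rank = (3 + 2) / 2 = 2.50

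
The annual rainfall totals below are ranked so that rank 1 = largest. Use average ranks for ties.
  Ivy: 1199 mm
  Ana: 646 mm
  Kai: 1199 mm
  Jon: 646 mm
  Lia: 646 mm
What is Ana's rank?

4

Sorted (descending): 1199, 1199, 646, 646, 646
The 2 values of 1199 occupy positions 1–2 → average rank (1+2)/2 = 1.5.
The 3 values of 646 occupy positions 3–5 → average rank 4.
Ana has value 646 mm → rank 4.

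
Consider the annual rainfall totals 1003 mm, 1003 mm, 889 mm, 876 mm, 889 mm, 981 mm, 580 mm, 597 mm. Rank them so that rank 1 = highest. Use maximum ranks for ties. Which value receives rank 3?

Sorted (descending): 1003, 1003, 981, 889, 889, 876, 597, 580
The 2 values of 1003 occupy positions 1–2 → each gets rank 2.
The 2 values of 889 occupy positions 4–5 → each gets rank 5.
Rank 3 → value 981.

981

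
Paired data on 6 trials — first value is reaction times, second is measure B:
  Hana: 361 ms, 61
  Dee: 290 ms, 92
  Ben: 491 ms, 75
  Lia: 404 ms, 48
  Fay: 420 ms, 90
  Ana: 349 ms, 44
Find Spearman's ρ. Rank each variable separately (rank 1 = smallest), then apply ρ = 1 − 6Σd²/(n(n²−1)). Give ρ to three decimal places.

Ranks of variable 1: 3, 1, 6, 4, 5, 2
Ranks of variable 2: 3, 6, 4, 2, 5, 1
d = r₁ − r₂: 0, -5, 2, 2, 0, 1
d²: 0, 25, 4, 4, 0, 1; Σd² = 34
ρ = 1 − 6·34/(6·35) = 1 − 204/210 = 0.029

0.029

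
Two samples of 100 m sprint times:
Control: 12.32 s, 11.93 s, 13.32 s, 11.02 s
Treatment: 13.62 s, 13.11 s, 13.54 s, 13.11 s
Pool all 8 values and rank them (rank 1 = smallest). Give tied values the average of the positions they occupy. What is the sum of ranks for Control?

Sorted (ascending): 11.02, 11.93, 12.32, 13.11, 13.11, 13.32, 13.54, 13.62
The 2 values of 13.11 occupy positions 4–5 → average rank (4+5)/2 = 4.5.
Control values → pooled ranks: 12.32→3, 11.93→2, 13.32→6, 11.02→1
Rank sum = 3 + 2 + 6 + 1 = 12

12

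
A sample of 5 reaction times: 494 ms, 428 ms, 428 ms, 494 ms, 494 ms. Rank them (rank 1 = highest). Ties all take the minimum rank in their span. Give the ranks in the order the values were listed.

Sorted (descending): 494, 494, 494, 428, 428
The 3 values of 494 occupy positions 1–3 → each gets rank 1.
The 2 values of 428 occupy positions 4–5 → each gets rank 4.

1, 4, 4, 1, 1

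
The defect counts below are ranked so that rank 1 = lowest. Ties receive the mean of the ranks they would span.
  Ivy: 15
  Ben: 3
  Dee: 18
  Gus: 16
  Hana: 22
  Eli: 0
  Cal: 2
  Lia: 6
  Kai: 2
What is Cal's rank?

Sorted (ascending): 0, 2, 2, 3, 6, 15, 16, 18, 22
The 2 values of 2 occupy positions 2–3 → average rank (2+3)/2 = 2.5.
Cal has value 2 → rank 2.5.

2.5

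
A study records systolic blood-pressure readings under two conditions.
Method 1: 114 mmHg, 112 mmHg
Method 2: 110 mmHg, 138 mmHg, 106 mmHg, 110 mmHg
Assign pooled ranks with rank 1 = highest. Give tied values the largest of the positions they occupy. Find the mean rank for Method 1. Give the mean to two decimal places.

Sorted (descending): 138, 114, 112, 110, 110, 106
The 2 values of 110 occupy positions 4–5 → each gets rank 5.
Method 1 values → pooled ranks: 114→2, 112→3
Mean rank = (2 + 3) / 2 = 2.50

2.50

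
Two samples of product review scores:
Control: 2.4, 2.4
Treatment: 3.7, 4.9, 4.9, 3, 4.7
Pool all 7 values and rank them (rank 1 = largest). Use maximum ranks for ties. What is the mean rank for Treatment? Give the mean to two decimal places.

3.20

Sorted (descending): 4.9, 4.9, 4.7, 3.7, 3, 2.4, 2.4
The 2 values of 4.9 occupy positions 1–2 → each gets rank 2.
The 2 values of 2.4 occupy positions 6–7 → each gets rank 7.
Treatment values → pooled ranks: 3.7→4, 4.9→2, 4.9→2, 3→5, 4.7→3
Mean rank = (4 + 2 + 2 + 5 + 3) / 5 = 3.20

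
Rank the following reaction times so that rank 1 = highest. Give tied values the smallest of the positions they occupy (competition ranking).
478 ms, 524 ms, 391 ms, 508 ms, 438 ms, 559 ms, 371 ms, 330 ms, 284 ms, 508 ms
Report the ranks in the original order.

Sorted (descending): 559, 524, 508, 508, 478, 438, 391, 371, 330, 284
The 2 values of 508 occupy positions 3–4 → each gets rank 3.

5, 2, 7, 3, 6, 1, 8, 9, 10, 3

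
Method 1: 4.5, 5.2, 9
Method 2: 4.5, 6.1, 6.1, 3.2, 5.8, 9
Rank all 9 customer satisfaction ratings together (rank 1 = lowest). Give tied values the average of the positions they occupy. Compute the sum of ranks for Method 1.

15

Sorted (ascending): 3.2, 4.5, 4.5, 5.2, 5.8, 6.1, 6.1, 9, 9
The 2 values of 4.5 occupy positions 2–3 → average rank (2+3)/2 = 2.5.
The 2 values of 6.1 occupy positions 6–7 → average rank (6+7)/2 = 6.5.
The 2 values of 9 occupy positions 8–9 → average rank (8+9)/2 = 8.5.
Method 1 values → pooled ranks: 4.5→2.5, 5.2→4, 9→8.5
Rank sum = 2.5 + 4 + 8.5 = 15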